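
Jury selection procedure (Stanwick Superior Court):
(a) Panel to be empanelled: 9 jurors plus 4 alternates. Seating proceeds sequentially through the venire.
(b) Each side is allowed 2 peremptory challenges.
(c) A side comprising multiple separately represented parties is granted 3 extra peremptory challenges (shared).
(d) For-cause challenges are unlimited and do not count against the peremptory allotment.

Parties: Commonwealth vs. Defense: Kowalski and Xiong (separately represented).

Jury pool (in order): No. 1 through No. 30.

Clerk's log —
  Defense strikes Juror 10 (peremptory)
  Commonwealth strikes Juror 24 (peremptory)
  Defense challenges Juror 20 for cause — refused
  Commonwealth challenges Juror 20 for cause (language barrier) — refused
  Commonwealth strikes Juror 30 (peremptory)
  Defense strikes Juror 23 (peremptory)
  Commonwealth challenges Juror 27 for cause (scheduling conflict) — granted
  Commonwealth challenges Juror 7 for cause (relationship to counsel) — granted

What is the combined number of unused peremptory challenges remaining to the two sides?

Commonwealth allotment: 2. Defense allotment: 2 base + 3 multi-party = 5.
Commonwealth peremptories used: #24, #30 — 2 (for-cause on #20, #27, #7 don't count).
Defense peremptories used: #10, #23 — 2 (the for-cause on #20 doesn't count).
Remaining: (2 − 2) + (5 − 2) = 3.

3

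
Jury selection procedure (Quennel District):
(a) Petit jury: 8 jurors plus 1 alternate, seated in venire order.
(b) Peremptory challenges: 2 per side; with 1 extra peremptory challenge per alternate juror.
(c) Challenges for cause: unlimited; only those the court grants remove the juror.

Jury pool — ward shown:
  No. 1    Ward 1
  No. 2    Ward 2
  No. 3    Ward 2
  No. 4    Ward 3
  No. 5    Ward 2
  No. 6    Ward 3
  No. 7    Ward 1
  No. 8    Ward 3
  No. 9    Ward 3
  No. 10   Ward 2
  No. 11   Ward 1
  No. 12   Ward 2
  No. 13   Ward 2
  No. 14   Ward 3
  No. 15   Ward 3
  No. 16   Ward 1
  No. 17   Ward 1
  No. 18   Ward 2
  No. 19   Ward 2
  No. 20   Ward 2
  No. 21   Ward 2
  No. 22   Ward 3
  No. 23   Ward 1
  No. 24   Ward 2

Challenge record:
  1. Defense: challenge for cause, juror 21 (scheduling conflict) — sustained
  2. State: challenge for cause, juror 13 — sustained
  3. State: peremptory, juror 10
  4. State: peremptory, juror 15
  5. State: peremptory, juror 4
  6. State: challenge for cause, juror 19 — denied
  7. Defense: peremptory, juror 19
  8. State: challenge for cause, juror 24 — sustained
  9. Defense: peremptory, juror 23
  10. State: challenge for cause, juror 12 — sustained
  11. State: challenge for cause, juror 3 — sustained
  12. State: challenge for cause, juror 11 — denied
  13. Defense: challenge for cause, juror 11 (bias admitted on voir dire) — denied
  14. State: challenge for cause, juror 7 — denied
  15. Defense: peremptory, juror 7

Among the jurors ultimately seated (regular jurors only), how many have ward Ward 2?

Removed: #3, #4, #7, #10, #12, #13, #15, #19, #21, #23, #24.
Seated jurors 1–8: #1, #2, #5, #6, #8, #9, #11, #14 (alternates #16 not counted).
Of those, in Ward 2: #2, #5 → 2.

2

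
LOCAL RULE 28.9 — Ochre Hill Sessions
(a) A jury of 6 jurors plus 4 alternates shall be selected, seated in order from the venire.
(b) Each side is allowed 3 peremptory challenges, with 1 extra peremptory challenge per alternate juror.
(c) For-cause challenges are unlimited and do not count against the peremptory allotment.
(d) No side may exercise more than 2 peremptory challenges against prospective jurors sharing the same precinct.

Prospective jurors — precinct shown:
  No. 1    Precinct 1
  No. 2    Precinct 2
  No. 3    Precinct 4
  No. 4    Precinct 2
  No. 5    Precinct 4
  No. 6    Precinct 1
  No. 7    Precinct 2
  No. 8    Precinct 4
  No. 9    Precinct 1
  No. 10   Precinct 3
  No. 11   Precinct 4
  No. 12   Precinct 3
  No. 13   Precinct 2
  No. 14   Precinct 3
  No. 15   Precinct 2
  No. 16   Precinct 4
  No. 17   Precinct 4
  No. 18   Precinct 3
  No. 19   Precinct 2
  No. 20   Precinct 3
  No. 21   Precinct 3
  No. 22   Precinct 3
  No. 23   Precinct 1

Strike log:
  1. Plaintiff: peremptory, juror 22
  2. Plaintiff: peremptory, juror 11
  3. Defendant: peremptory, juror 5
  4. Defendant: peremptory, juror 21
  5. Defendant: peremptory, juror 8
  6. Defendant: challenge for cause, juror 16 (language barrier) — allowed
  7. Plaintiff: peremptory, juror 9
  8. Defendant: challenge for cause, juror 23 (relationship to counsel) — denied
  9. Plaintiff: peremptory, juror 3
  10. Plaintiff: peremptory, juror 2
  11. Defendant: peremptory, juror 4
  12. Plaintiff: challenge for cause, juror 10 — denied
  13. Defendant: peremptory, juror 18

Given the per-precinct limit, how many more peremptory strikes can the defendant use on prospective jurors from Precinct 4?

Defendant peremptories so far: #5, #21, #8, #4, #18 — 5 of 7 used, 2 left overall.
Against Precinct 4: #5, #8 — 2 used; per-precinct cap 2 leaves 0.
Binding limit: min(2, 0) = 0.

0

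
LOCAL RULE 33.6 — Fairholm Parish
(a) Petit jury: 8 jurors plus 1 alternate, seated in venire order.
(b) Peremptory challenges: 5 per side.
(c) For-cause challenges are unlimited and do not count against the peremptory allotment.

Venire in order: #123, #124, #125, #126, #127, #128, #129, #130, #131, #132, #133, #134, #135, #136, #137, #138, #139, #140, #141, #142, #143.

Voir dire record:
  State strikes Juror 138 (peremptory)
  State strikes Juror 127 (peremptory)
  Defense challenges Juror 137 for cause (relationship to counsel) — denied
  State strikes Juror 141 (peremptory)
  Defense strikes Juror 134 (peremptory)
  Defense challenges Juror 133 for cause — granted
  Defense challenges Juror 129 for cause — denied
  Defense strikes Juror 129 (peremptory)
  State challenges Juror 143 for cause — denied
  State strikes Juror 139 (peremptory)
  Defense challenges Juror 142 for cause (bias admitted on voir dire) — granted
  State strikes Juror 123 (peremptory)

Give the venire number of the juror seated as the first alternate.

136

Removed: #123, #127, #129, #133, #134, #138, #139, #141, #142. (#137, #143 stay — for-cause denied.)
Seating in order: seats 1–8 → #124, #125, #126, #128, #130, #131, #132, #135; alternates → #136.
So alternate 1 is #136.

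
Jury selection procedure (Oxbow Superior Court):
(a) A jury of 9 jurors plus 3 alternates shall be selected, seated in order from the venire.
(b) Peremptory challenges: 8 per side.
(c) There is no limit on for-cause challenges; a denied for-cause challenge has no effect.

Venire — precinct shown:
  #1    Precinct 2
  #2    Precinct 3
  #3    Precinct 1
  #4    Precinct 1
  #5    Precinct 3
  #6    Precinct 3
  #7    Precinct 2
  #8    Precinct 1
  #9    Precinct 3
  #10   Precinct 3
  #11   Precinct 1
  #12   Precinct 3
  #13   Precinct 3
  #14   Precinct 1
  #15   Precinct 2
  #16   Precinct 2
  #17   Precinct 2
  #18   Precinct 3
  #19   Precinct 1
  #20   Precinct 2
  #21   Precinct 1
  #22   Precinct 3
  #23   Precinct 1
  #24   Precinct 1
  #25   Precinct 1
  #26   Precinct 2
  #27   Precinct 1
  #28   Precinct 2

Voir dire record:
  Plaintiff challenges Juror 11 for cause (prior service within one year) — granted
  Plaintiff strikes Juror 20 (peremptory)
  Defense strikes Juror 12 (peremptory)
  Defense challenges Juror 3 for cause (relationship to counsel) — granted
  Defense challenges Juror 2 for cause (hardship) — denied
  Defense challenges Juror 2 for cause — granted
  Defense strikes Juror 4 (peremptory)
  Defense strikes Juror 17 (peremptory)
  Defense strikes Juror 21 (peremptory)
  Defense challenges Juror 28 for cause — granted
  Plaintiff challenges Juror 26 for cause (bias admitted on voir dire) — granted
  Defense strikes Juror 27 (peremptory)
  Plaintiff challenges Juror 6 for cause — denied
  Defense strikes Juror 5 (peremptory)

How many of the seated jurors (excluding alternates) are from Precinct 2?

Removed: #2, #3, #4, #5, #11, #12, #17, #20, #21, #26, #27, #28.
Seated jurors 1–9: #1, #6, #7, #8, #9, #10, #13, #14, #15 (alternates #16, #18, #19 not counted).
Of those, in Precinct 2: #1, #7, #15 → 3.

3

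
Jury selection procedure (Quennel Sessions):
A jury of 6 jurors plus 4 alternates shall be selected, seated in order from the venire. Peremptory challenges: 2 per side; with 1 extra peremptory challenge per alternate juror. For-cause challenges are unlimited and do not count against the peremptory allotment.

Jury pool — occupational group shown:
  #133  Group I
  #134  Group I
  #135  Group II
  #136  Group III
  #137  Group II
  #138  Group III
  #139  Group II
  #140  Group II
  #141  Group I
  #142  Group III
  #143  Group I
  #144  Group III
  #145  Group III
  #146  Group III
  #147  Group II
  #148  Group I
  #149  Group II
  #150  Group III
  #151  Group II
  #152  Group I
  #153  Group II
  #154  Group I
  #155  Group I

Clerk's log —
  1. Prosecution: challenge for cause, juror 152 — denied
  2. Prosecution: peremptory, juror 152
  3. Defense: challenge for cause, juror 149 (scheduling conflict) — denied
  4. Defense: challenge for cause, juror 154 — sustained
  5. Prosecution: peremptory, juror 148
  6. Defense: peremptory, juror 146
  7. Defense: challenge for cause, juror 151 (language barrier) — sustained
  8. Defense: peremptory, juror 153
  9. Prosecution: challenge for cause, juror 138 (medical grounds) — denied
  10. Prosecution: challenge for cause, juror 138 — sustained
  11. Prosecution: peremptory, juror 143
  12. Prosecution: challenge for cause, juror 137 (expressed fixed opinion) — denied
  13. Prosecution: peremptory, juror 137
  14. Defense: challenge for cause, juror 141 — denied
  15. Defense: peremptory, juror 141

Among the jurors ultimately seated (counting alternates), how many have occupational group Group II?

Removed: #137, #138, #141, #143, #146, #148, #151, #152, #153, #154.
Seated (10 incl. alternates): #133, #134, #135, #136, #139, #140, #142, #144, #145, #147.
Of those, in Group II: #135, #139, #140, #147 → 4.

4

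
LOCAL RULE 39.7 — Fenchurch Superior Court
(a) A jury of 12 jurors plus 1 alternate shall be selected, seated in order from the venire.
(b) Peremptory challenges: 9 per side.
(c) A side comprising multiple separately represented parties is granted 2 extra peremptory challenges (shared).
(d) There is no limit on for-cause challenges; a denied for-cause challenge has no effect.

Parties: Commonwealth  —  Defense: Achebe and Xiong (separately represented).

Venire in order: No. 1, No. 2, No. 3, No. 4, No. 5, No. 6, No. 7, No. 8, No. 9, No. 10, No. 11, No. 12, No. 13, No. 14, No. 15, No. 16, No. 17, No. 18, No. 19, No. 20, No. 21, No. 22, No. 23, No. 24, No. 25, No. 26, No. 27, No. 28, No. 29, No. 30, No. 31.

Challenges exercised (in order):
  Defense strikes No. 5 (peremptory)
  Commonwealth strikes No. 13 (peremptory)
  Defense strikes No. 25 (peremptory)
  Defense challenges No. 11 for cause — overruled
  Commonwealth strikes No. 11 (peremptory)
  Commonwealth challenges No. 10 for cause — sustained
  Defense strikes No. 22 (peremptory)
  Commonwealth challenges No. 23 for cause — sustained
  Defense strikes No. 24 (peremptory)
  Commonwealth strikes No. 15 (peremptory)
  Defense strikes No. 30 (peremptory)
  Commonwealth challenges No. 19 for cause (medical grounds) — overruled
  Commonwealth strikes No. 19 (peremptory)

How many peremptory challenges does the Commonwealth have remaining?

Commonwealth allotment: 9.
Commonwealth peremptories used: #13, #11, #15, #19 — 4 (for-cause on #10, #23, #19 don't count).
Remaining: 9 − 4 = 5.

5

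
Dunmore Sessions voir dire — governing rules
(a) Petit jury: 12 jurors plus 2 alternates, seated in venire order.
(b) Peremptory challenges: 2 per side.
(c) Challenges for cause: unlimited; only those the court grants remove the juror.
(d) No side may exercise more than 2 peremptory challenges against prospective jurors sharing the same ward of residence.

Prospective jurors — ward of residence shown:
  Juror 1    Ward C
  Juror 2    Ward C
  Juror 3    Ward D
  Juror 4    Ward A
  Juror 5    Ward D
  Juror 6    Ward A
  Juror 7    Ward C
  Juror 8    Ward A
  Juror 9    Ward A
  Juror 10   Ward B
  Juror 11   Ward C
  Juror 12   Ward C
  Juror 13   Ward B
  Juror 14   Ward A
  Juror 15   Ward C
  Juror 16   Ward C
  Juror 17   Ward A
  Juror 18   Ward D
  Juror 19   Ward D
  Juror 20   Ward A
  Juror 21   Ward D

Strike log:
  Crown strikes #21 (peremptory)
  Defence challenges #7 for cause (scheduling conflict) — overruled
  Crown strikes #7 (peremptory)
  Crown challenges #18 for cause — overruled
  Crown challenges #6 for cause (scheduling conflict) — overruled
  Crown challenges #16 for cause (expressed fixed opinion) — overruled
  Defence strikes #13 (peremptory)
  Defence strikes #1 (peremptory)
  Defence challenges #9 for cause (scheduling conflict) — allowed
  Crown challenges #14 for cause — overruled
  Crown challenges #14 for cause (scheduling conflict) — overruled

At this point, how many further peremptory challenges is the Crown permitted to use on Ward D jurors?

0

Crown peremptories so far: #21, #7 — 2 of 2 used, 0 left overall.
Against Ward D: #21 — 1 used; per-ward cap 2 leaves 1.
Binding limit: min(0, 1) = 0.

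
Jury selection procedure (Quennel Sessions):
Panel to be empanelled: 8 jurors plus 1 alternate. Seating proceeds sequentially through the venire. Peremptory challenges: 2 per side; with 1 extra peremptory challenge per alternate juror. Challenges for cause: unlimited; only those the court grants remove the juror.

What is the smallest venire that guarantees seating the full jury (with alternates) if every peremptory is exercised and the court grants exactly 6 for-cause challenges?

Seats to fill: 8 + 1 alternates = 9.
Peremptories: 2 + 1×1 = 3 per side × 2 sides = 6.
For-cause removals: 6.
Minimum venire: 9 + 6 + 6 = 21.

21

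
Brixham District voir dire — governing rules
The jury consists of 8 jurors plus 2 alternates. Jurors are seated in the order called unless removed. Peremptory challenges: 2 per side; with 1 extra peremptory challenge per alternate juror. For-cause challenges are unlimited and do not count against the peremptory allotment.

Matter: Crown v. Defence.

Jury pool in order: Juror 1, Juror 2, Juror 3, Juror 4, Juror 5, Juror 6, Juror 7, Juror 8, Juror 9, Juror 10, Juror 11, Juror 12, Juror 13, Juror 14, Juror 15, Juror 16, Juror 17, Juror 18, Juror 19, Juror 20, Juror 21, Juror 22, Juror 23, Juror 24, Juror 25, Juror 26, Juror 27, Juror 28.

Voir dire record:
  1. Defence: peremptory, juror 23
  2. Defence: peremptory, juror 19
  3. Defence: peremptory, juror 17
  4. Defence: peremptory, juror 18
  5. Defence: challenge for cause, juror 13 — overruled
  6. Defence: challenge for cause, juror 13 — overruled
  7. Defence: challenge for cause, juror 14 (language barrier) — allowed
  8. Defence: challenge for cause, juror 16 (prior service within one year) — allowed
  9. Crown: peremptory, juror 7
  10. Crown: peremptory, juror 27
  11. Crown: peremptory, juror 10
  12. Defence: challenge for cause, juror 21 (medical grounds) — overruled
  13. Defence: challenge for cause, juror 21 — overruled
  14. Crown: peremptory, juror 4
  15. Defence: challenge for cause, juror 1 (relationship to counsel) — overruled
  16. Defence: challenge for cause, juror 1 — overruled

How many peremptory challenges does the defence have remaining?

0

Defence allotment: 2 base + 1 × 2 alternates = 4.
Defence peremptories used: #23, #19, #17, #18 — 4 (for-cause on #13, #13, #14, #16, #21, #21, #1, #1 don't count).
Remaining: 4 − 4 = 0.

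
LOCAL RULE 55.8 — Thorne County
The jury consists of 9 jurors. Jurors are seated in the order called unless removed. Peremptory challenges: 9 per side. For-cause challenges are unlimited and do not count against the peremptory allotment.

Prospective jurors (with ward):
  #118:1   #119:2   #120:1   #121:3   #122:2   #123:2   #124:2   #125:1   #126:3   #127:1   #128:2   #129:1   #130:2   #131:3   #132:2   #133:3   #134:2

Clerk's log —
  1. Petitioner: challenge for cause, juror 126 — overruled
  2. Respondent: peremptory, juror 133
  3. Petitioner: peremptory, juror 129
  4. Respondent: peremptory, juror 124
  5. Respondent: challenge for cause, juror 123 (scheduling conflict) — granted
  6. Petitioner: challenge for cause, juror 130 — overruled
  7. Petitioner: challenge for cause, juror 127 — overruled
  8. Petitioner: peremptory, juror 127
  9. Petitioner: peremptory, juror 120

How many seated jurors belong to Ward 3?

Removed: #120, #123, #124, #127, #129, #133.
Seated jurors 1–9: #118, #119, #121, #122, #125, #126, #128, #130, #131.
Of those, in Ward 3: #121, #126, #131 → 3.

3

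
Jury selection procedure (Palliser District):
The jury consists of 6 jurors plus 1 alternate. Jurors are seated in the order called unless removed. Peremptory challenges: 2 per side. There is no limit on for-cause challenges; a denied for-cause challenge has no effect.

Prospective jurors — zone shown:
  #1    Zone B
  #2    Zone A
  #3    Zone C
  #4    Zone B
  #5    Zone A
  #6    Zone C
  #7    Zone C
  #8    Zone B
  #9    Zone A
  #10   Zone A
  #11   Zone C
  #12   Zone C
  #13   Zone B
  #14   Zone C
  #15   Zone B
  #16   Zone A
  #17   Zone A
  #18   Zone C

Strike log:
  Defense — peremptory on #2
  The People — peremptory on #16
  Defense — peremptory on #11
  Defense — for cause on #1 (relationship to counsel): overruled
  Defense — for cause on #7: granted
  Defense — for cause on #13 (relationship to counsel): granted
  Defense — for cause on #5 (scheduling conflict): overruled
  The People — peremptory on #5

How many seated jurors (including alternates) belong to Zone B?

3

Removed: #2, #5, #7, #11, #13, #16.
Seated (7 incl. alternates): #1, #3, #4, #6, #8, #9, #10.
Of those, in Zone B: #1, #4, #8 → 3.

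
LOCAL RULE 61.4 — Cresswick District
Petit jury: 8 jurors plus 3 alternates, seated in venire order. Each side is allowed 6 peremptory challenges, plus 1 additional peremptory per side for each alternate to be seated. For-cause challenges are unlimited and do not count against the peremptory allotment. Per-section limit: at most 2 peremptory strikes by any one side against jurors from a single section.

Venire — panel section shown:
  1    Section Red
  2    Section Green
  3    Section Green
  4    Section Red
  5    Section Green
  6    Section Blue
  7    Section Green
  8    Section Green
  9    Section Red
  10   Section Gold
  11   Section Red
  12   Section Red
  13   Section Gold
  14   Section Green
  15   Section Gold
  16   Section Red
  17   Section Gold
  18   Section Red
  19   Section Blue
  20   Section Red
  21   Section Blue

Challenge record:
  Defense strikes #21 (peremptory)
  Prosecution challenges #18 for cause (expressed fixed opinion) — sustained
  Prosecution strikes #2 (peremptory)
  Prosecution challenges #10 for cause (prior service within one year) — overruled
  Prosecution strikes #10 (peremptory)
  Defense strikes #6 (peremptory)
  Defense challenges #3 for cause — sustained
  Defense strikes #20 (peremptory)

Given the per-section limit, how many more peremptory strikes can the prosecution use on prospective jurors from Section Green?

1

Prosecution peremptories so far: #2, #10 — 2 of 9 used, 7 left overall.
Against Section Green: #2 — 1 used; per-section cap 2 leaves 1.
Binding limit: min(7, 1) = 1.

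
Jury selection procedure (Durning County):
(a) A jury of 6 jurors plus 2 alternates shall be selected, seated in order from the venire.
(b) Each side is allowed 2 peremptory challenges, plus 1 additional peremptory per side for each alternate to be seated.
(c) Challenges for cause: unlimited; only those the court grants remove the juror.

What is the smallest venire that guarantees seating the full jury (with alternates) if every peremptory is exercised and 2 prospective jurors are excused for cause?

18

Seats to fill: 6 + 2 alternates = 8.
Peremptories: 2 + 1×2 = 4 per side × 2 sides = 8.
For-cause removals: 2.
Minimum venire: 8 + 8 + 2 = 18.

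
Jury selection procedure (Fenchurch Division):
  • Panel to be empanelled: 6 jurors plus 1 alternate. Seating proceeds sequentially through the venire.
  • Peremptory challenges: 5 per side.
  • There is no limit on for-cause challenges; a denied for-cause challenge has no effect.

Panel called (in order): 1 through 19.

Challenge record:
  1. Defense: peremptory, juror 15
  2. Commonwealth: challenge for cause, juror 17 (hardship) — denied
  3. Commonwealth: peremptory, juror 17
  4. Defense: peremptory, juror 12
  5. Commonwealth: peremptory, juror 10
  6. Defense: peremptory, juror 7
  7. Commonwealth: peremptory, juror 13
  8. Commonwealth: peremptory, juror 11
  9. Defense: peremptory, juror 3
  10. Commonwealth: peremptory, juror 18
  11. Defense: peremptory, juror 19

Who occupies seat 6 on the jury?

8

Removed: #3, #7, #10, #11, #12, #13, #15, #17, #18, #19.
Seating in order: seats 1–6 → #1, #2, #4, #5, #6, #8; alternates → #9.
So seat 6 is #8.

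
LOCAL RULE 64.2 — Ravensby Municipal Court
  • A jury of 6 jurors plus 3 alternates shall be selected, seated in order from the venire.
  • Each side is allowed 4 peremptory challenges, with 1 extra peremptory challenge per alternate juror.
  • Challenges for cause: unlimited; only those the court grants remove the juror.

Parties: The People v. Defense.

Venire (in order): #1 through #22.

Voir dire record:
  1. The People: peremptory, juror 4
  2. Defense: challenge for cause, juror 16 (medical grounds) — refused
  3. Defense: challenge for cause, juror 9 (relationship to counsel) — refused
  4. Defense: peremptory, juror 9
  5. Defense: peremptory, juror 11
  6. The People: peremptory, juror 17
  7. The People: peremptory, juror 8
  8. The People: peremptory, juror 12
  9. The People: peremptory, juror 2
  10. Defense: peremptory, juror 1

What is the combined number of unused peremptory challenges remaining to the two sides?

6

The People allotment: 4 base + 1 × 3 alternates = 7. Defense allotment: 4 base + 1 × 3 alternates = 7.
The People peremptories used: #4, #17, #8, #12, #2 — 5.
Defense peremptories used: #9, #11, #1 — 3 (for-cause on #16, #9 don't count).
Remaining: (7 − 5) + (7 − 3) = 6.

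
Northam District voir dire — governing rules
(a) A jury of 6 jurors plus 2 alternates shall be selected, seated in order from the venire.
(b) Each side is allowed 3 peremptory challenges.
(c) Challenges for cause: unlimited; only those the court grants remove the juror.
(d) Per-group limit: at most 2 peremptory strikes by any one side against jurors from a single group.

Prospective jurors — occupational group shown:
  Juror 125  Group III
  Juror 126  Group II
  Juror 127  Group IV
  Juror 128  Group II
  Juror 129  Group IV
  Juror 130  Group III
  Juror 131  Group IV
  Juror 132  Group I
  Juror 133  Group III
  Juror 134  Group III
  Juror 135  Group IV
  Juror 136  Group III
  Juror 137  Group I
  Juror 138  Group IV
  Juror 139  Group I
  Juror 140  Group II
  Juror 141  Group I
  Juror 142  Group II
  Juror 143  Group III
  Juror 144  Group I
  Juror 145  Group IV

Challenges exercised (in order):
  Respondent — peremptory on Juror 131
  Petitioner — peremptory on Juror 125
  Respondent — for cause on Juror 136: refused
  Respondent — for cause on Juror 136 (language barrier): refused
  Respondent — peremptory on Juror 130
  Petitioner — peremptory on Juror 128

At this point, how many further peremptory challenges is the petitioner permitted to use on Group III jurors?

Petitioner peremptories so far: #125, #128 — 2 of 3 used, 1 left overall.
Against Group III: #125 — 1 used; per-group cap 2 leaves 1.
Binding limit: min(1, 1) = 1.

1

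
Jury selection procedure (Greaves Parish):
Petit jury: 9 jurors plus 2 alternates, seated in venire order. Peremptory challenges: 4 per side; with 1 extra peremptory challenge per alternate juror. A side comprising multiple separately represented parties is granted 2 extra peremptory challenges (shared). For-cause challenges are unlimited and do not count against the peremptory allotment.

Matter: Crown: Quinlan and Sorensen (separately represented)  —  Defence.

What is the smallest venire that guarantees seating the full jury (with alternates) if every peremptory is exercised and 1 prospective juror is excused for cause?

Seats to fill: 9 + 2 alternates = 11.
Peremptories — Crown: 4 + 1×2 + 2 = 8; Defence: 4 + 1×2 = 6; total 14.
For-cause removals: 1.
Minimum venire: 11 + 14 + 1 = 26.

26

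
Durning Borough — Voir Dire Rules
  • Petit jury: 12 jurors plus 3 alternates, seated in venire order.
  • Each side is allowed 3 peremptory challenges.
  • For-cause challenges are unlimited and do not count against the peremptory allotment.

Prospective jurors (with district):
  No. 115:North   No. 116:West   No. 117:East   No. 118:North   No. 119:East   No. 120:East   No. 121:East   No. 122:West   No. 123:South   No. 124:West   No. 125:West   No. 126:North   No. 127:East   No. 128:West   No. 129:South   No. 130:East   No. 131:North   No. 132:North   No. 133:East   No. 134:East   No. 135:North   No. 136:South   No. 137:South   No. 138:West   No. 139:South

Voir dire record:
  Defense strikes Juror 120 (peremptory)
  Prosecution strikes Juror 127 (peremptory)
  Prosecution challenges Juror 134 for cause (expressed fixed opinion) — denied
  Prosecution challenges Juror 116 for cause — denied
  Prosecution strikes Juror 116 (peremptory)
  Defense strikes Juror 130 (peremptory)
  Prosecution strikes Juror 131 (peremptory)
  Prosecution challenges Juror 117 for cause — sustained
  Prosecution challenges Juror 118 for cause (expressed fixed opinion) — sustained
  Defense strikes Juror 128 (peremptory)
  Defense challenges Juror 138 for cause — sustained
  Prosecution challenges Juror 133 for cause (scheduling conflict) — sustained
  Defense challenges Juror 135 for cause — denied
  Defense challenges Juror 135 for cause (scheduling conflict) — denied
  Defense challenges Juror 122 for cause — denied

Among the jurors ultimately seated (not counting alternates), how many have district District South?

Removed: #116, #117, #118, #120, #127, #128, #130, #131, #133, #138.
Seated jurors 1–12: #115, #119, #121, #122, #123, #124, #125, #126, #129, #132, #134, #135 (alternates #136, #137, #139 not counted).
Of those, in District South: #123, #129 → 2.

2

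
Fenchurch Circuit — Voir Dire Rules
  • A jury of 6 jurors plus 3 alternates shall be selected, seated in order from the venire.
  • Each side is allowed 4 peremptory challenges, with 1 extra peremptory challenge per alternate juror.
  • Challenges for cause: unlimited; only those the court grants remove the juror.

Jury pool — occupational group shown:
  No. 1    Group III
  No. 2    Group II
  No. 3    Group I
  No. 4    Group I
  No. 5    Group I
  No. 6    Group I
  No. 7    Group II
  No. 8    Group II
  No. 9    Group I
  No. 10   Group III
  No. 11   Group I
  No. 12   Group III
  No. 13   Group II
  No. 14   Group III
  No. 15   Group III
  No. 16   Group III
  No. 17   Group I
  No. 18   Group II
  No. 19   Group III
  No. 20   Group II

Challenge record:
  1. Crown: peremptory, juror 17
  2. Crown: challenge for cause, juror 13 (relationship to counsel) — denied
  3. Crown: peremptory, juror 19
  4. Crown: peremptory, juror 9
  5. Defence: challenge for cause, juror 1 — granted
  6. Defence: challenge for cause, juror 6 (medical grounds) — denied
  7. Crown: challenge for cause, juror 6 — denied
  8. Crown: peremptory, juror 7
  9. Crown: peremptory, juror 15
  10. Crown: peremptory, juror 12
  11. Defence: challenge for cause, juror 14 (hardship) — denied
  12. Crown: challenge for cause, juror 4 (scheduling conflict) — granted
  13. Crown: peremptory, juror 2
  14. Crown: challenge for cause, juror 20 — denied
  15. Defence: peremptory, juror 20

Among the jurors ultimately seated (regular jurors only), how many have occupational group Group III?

1

Removed: #1, #2, #4, #7, #9, #12, #15, #17, #19, #20.
Seated jurors 1–6: #3, #5, #6, #8, #10, #11 (alternates #13, #14, #16 not counted).
Of those, in Group III: #10 → 1.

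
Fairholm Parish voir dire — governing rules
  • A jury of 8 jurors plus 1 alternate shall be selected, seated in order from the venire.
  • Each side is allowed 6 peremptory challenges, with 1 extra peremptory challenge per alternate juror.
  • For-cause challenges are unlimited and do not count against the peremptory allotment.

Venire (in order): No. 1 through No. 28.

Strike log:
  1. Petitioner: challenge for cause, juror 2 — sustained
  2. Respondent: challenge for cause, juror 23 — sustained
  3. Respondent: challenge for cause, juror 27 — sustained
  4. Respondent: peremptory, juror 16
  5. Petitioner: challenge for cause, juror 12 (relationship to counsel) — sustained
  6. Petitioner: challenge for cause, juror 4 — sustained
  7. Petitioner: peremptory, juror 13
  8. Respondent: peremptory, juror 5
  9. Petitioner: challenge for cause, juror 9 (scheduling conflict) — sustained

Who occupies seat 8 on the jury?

Removed: #2, #4, #5, #9, #12, #13, #16, #23, #27.
Filling seats in venire order through position 8: #1, #3, #6, #7, #8, #10, #11, #14.
So seat 8 is #14.

14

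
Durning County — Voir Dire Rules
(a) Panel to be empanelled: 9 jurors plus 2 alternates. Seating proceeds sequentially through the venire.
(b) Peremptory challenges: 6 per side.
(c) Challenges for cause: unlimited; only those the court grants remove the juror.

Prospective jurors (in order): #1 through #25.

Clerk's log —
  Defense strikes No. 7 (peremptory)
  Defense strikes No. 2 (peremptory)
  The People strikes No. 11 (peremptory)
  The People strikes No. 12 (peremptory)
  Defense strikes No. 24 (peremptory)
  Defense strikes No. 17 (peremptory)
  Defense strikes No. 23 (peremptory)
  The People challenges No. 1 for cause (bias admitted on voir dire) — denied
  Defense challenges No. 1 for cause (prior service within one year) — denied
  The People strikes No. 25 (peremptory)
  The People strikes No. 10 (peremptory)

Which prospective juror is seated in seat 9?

14

Removed: #2, #7, #10, #11, #12, #17, #23, #24, #25. (#1 stays — for-cause denied.)
Seating in order: seats 1–9 → #1, #3, #4, #5, #6, #8, #9, #13, #14; alternates → #15, #16.
So seat 9 is #14.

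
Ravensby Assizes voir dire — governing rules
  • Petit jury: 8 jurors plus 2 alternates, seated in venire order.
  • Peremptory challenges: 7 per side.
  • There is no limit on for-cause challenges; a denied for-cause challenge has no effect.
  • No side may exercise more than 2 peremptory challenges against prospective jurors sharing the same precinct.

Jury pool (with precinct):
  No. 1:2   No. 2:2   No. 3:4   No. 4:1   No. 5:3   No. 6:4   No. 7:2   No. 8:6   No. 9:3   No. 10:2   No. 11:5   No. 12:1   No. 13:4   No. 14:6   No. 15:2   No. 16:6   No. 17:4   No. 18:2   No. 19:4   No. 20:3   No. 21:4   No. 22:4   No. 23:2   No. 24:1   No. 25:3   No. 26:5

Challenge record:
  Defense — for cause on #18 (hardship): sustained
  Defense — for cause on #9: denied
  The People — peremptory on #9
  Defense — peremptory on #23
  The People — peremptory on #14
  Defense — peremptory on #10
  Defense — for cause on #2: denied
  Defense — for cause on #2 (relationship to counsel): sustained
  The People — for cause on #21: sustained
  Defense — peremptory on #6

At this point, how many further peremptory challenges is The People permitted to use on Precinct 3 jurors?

1

The People peremptories so far: #9, #14 — 2 of 7 used, 5 left overall.
Against Precinct 3: #9 — 1 used; per-precinct cap 2 leaves 1.
Binding limit: min(5, 1) = 1.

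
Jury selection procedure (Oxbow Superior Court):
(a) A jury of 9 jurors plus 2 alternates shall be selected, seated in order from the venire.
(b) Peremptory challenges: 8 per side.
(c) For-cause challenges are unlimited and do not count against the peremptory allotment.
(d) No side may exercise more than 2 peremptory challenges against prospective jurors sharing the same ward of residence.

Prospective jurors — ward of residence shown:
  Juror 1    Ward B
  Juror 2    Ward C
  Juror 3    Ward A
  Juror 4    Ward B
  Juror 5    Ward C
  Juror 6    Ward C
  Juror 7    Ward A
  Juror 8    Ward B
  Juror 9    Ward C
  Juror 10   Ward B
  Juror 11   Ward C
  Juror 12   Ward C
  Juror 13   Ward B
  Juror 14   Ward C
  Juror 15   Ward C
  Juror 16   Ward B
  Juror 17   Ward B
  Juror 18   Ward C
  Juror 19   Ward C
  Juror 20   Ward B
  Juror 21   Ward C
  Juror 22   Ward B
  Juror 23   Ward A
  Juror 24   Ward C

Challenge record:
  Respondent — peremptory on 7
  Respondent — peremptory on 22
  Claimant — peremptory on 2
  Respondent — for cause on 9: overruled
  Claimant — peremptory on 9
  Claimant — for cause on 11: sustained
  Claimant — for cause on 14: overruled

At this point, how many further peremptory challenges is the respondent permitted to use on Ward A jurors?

Respondent peremptories so far: #7, #22 — 2 of 8 used, 6 left overall.
Against Ward A: #7 — 1 used; per-ward cap 2 leaves 1.
Binding limit: min(6, 1) = 1.

1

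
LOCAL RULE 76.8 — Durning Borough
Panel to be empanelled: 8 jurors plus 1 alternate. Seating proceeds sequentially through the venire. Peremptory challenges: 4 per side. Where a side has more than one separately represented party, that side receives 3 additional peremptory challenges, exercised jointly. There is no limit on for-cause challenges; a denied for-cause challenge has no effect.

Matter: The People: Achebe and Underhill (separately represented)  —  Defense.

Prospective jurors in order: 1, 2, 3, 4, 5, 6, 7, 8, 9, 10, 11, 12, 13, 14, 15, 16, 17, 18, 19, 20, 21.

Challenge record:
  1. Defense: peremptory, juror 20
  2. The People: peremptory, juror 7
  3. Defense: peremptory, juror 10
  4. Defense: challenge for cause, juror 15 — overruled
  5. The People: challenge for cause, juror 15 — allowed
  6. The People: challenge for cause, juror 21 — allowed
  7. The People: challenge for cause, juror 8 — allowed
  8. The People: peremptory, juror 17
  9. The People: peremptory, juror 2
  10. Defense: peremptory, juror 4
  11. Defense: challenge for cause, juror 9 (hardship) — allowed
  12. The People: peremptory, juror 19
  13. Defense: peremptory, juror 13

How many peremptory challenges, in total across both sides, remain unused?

The People allotment: 4 base + 3 multi-party = 7. Defense allotment: 4.
The People peremptories used: #7, #17, #2, #19 — 4 (for-cause on #15, #21, #8 don't count).
Defense peremptories used: #20, #10, #4, #13 — 4 (for-cause on #15, #9 don't count).
Remaining: (7 − 4) + (4 − 4) = 3.

3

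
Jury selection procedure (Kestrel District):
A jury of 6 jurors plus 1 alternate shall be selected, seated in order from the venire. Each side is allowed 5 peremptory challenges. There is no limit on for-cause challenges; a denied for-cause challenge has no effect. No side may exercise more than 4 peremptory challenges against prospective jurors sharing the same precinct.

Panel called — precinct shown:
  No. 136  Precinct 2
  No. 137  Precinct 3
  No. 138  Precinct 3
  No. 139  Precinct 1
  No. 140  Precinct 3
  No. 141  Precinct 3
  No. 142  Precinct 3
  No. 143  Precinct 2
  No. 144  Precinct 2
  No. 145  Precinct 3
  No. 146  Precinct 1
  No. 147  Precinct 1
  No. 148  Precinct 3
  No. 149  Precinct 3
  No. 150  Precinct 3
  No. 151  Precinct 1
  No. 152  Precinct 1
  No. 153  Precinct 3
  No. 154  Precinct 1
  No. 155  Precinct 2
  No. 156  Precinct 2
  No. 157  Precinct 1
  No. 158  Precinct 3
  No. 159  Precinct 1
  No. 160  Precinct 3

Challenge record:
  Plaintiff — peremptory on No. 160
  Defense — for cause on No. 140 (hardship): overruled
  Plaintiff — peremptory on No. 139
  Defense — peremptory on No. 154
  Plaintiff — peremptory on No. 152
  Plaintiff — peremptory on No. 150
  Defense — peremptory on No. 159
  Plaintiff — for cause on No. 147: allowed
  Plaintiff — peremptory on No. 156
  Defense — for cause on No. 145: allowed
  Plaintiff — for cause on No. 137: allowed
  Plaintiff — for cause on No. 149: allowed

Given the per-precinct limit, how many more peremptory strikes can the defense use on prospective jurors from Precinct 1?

2

Defense peremptories so far: #154, #159 — 2 of 5 used, 3 left overall.
Against Precinct 1: #154, #159 — 2 used; per-precinct cap 4 leaves 2.
Binding limit: min(3, 2) = 2.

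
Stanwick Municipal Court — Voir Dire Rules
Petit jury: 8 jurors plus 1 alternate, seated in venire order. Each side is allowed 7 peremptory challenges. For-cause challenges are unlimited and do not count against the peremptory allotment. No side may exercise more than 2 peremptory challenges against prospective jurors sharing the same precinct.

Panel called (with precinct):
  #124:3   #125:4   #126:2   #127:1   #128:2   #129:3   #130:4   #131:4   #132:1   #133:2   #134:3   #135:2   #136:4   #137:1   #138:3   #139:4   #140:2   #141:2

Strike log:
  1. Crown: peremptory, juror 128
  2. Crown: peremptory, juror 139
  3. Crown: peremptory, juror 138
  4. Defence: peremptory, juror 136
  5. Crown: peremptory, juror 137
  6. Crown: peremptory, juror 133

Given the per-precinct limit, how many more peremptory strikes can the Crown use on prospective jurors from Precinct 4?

Crown peremptories so far: #128, #139, #138, #137, #133 — 5 of 7 used, 2 left overall.
Against Precinct 4: #139 — 1 used; per-precinct cap 2 leaves 1.
Binding limit: min(2, 1) = 1.

1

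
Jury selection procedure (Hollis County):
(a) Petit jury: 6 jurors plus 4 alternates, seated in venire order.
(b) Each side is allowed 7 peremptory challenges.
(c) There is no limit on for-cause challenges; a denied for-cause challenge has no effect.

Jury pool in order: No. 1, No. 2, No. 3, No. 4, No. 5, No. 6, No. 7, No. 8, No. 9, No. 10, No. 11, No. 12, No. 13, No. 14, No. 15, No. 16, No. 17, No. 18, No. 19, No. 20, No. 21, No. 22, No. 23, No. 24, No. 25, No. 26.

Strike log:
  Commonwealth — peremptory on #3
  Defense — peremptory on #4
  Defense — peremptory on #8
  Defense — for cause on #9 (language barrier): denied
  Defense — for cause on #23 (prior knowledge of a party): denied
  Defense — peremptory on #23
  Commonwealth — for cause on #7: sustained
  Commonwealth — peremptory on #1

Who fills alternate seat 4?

15

Removed: #1, #3, #4, #7, #8, #23. (#9 stays — for-cause denied.)
Filling seats in venire order through position 10: #2, #5, #6, #9, #10, #11, #12, #13, #14, #15.
So alternate 4 is #15.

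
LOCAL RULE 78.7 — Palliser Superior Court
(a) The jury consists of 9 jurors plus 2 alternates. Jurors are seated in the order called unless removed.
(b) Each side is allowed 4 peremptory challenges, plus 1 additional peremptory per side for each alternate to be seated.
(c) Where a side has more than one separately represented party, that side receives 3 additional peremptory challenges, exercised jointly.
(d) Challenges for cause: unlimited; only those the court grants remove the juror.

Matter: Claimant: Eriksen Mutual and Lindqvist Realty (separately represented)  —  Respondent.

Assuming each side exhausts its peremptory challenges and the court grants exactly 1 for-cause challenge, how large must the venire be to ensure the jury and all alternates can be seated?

Seats to fill: 9 + 2 alternates = 11.
Peremptories — Claimant: 4 + 1×2 + 3 = 9; Respondent: 4 + 1×2 = 6; total 15.
For-cause removals: 1.
Minimum venire: 11 + 15 + 1 = 27.

27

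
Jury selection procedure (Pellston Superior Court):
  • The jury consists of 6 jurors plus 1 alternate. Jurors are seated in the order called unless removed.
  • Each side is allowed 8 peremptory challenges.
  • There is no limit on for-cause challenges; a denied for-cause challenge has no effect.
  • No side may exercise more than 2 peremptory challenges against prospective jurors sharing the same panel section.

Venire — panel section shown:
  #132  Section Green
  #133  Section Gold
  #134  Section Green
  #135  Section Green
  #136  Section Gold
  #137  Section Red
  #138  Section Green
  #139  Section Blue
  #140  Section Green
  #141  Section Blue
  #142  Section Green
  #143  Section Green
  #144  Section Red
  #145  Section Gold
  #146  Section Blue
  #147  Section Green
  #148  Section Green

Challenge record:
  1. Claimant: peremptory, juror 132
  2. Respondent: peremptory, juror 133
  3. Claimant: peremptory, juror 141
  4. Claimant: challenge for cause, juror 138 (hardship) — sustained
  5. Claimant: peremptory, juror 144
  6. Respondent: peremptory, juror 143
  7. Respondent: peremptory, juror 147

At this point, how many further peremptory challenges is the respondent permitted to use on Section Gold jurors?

Respondent peremptories so far: #133, #143, #147 — 3 of 8 used, 5 left overall.
Against Section Gold: #133 — 1 used; per-section cap 2 leaves 1.
Binding limit: min(5, 1) = 1.

1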